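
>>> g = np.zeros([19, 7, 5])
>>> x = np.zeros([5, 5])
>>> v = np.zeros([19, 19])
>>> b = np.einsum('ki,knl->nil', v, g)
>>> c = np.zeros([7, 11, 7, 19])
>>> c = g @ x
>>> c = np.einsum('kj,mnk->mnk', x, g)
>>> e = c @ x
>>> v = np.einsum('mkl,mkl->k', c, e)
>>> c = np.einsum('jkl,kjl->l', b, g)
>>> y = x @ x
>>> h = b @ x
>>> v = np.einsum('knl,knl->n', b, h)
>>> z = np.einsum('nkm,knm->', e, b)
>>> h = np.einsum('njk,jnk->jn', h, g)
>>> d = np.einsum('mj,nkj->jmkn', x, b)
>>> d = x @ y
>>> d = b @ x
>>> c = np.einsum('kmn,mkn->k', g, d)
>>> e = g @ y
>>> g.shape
(19, 7, 5)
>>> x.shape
(5, 5)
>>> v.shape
(19,)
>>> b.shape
(7, 19, 5)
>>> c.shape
(19,)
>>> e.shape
(19, 7, 5)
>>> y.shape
(5, 5)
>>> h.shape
(19, 7)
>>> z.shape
()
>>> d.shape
(7, 19, 5)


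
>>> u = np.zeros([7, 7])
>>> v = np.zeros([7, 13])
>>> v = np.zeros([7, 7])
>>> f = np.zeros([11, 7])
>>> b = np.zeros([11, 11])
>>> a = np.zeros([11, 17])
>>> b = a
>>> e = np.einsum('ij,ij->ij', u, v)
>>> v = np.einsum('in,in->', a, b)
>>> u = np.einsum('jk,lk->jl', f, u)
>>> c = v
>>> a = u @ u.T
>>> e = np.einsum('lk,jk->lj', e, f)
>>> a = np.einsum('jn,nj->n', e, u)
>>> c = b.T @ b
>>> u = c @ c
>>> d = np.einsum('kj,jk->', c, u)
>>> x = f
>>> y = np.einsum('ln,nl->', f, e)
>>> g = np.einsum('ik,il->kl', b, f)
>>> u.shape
(17, 17)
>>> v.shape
()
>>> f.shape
(11, 7)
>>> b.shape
(11, 17)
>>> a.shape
(11,)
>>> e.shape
(7, 11)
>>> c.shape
(17, 17)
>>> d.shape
()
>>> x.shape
(11, 7)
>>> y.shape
()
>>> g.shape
(17, 7)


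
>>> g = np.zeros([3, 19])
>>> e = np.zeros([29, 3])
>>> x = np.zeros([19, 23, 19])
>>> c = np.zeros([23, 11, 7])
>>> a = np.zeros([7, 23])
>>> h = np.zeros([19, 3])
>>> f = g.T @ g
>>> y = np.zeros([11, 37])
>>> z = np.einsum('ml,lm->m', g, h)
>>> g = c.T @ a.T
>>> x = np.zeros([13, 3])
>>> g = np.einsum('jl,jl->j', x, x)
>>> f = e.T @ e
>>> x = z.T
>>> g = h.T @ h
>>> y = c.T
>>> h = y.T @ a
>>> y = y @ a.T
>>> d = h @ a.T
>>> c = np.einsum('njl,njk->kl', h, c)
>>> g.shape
(3, 3)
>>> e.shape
(29, 3)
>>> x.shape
(3,)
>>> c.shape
(7, 23)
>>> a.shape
(7, 23)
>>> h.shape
(23, 11, 23)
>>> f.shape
(3, 3)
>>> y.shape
(7, 11, 7)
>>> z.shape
(3,)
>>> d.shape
(23, 11, 7)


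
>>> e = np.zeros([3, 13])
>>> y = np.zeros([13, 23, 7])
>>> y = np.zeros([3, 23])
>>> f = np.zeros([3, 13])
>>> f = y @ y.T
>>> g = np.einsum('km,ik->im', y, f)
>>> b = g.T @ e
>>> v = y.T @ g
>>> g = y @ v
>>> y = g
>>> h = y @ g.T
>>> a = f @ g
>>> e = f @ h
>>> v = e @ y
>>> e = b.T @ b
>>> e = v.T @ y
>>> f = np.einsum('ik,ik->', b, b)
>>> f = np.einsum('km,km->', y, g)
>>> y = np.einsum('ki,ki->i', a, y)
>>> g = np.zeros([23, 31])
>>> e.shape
(23, 23)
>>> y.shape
(23,)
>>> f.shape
()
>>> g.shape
(23, 31)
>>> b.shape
(23, 13)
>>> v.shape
(3, 23)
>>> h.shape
(3, 3)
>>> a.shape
(3, 23)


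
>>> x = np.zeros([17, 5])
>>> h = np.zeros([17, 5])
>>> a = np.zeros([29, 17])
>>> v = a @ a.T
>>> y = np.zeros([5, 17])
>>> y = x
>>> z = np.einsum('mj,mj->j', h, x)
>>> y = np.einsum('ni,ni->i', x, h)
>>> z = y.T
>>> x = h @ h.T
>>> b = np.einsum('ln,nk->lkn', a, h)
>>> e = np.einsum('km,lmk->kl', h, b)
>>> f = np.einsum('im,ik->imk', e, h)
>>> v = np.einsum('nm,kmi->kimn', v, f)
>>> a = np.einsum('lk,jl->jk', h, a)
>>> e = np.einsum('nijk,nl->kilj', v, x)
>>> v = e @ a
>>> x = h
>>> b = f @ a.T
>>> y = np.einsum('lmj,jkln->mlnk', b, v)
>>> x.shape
(17, 5)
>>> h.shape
(17, 5)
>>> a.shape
(29, 5)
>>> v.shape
(29, 5, 17, 5)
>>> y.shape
(29, 17, 5, 5)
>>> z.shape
(5,)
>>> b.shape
(17, 29, 29)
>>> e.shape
(29, 5, 17, 29)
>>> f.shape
(17, 29, 5)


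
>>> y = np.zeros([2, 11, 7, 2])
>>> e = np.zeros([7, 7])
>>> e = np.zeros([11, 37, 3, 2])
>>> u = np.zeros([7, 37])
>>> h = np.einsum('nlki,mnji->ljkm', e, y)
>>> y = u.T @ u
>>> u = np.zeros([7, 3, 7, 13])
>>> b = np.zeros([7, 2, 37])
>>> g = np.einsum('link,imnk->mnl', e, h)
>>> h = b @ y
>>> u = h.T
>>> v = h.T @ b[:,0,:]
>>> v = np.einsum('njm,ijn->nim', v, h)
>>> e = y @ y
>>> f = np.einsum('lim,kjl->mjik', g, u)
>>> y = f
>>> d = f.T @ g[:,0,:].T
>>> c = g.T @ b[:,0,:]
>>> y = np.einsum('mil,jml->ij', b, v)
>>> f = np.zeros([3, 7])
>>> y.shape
(2, 37)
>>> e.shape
(37, 37)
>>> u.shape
(37, 2, 7)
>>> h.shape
(7, 2, 37)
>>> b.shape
(7, 2, 37)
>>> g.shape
(7, 3, 11)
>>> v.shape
(37, 7, 37)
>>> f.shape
(3, 7)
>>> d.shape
(37, 3, 2, 7)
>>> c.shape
(11, 3, 37)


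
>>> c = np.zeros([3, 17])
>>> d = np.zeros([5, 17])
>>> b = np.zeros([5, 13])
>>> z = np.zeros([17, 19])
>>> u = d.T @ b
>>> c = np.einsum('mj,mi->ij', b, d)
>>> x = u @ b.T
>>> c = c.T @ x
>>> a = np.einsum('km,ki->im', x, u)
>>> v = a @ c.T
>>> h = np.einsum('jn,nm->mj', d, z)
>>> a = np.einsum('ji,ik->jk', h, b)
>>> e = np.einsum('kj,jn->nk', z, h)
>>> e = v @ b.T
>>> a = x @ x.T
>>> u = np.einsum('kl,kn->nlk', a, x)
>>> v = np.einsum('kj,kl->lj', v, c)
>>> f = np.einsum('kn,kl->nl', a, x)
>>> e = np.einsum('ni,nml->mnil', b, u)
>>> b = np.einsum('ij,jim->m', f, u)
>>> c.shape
(13, 5)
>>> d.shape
(5, 17)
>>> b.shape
(17,)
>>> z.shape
(17, 19)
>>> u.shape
(5, 17, 17)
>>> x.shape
(17, 5)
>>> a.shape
(17, 17)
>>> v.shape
(5, 13)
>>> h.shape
(19, 5)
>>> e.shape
(17, 5, 13, 17)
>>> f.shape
(17, 5)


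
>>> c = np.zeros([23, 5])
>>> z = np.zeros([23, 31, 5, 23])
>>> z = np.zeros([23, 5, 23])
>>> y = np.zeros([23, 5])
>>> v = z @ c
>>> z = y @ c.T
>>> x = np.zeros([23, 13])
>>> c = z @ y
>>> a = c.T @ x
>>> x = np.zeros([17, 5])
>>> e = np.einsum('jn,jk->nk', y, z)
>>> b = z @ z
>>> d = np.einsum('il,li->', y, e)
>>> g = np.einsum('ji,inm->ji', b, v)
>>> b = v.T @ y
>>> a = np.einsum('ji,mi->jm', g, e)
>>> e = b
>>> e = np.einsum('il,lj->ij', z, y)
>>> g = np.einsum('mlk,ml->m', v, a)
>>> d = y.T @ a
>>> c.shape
(23, 5)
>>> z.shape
(23, 23)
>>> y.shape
(23, 5)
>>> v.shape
(23, 5, 5)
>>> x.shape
(17, 5)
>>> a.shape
(23, 5)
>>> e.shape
(23, 5)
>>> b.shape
(5, 5, 5)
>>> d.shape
(5, 5)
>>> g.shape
(23,)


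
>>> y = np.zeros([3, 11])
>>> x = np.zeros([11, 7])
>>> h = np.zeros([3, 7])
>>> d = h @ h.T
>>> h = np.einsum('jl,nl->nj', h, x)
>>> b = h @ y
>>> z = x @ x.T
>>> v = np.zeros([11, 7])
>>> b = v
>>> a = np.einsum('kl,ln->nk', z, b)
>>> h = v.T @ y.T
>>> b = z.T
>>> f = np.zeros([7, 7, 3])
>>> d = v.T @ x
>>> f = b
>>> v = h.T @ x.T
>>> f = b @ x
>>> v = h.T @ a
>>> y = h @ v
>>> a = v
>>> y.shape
(7, 11)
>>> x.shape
(11, 7)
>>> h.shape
(7, 3)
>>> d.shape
(7, 7)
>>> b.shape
(11, 11)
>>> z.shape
(11, 11)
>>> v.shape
(3, 11)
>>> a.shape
(3, 11)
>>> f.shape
(11, 7)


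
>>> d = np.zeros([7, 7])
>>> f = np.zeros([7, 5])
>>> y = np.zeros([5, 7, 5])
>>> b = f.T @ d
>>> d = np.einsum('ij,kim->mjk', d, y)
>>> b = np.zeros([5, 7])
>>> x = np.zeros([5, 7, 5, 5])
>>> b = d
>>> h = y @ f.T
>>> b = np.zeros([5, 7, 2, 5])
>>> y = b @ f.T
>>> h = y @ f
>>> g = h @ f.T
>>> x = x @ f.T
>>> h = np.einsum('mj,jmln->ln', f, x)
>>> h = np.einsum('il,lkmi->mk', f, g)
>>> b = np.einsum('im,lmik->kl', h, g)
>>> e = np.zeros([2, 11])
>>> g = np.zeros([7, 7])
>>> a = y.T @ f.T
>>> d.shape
(5, 7, 5)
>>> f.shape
(7, 5)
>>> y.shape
(5, 7, 2, 7)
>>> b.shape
(7, 5)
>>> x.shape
(5, 7, 5, 7)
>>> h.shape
(2, 7)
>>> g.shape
(7, 7)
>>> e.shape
(2, 11)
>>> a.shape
(7, 2, 7, 7)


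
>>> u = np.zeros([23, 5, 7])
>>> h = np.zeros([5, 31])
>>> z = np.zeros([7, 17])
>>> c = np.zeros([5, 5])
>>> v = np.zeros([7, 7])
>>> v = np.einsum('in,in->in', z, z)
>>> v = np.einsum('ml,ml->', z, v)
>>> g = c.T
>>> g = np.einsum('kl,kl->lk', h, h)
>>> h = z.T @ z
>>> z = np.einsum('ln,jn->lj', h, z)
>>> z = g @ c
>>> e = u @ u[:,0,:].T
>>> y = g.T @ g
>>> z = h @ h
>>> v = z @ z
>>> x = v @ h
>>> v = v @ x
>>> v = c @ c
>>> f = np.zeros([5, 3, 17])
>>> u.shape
(23, 5, 7)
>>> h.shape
(17, 17)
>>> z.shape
(17, 17)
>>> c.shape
(5, 5)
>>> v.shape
(5, 5)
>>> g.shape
(31, 5)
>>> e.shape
(23, 5, 23)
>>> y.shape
(5, 5)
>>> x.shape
(17, 17)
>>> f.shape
(5, 3, 17)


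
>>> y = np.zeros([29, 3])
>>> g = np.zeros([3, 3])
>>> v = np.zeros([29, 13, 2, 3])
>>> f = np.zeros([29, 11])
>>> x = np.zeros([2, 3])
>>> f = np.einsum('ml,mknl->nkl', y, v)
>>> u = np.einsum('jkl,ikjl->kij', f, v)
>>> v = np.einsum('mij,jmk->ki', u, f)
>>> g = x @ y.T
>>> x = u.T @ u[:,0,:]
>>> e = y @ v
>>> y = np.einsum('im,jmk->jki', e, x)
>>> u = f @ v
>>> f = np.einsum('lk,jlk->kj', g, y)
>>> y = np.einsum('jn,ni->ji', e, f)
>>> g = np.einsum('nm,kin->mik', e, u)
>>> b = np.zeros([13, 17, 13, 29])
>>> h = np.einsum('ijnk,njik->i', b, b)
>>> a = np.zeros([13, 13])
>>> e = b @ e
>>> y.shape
(29, 2)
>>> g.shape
(29, 13, 2)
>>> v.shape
(3, 29)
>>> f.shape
(29, 2)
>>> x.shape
(2, 29, 2)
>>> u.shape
(2, 13, 29)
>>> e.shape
(13, 17, 13, 29)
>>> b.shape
(13, 17, 13, 29)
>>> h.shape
(13,)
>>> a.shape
(13, 13)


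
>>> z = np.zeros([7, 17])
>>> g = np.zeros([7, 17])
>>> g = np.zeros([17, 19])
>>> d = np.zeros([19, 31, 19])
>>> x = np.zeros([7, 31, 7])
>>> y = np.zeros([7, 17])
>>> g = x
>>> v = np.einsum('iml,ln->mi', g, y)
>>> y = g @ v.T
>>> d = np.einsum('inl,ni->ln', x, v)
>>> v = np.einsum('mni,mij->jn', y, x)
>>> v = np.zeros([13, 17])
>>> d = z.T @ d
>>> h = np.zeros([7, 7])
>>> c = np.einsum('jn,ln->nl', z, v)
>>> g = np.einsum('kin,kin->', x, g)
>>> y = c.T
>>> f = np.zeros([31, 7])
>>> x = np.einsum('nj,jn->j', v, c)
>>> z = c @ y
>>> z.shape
(17, 17)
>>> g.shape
()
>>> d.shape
(17, 31)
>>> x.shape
(17,)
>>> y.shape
(13, 17)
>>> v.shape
(13, 17)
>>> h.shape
(7, 7)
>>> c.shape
(17, 13)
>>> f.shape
(31, 7)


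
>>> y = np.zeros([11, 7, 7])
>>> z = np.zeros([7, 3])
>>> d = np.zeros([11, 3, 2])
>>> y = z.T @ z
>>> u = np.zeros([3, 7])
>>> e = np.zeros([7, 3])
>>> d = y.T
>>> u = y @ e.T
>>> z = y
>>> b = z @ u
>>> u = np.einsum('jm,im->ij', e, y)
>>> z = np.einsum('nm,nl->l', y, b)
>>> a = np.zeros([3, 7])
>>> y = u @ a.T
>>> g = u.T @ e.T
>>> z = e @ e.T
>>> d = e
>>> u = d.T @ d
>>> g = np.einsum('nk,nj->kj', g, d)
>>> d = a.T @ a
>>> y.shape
(3, 3)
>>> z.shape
(7, 7)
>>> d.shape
(7, 7)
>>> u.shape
(3, 3)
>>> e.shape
(7, 3)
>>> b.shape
(3, 7)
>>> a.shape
(3, 7)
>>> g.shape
(7, 3)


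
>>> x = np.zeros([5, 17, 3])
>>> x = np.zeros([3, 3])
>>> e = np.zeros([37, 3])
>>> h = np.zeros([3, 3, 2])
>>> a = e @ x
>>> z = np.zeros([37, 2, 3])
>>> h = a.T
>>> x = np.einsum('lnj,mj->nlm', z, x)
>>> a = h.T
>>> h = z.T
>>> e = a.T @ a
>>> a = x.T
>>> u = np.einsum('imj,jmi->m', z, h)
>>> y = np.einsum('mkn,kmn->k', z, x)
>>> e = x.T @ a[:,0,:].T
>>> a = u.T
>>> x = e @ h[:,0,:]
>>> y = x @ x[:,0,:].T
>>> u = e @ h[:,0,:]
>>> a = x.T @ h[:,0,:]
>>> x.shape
(3, 37, 37)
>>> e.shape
(3, 37, 3)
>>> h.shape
(3, 2, 37)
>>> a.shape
(37, 37, 37)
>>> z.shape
(37, 2, 3)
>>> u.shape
(3, 37, 37)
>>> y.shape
(3, 37, 3)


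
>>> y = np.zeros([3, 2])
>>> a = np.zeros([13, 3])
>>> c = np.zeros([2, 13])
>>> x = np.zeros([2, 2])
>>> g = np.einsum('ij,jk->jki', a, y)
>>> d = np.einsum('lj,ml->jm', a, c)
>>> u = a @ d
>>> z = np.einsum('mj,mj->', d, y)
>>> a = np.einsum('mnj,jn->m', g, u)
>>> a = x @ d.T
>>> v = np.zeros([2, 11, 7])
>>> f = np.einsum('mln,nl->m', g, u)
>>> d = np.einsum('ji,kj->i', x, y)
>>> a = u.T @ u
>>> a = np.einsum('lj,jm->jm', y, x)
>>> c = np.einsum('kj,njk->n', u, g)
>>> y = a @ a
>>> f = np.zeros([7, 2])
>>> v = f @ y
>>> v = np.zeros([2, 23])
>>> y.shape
(2, 2)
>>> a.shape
(2, 2)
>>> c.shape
(3,)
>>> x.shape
(2, 2)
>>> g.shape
(3, 2, 13)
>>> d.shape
(2,)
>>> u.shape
(13, 2)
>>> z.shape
()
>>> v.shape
(2, 23)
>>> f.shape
(7, 2)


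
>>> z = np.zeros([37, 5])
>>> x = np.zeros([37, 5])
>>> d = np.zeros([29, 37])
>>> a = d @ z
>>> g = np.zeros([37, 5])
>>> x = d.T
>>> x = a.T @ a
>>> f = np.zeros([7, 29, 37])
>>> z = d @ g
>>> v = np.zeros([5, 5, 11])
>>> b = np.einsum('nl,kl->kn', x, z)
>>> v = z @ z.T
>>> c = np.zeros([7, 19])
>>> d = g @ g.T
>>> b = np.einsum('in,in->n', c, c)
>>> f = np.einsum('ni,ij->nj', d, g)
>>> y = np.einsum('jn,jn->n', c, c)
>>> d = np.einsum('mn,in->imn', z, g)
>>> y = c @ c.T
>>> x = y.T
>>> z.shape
(29, 5)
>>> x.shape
(7, 7)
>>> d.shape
(37, 29, 5)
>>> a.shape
(29, 5)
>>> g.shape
(37, 5)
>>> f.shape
(37, 5)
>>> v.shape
(29, 29)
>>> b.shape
(19,)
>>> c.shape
(7, 19)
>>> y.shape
(7, 7)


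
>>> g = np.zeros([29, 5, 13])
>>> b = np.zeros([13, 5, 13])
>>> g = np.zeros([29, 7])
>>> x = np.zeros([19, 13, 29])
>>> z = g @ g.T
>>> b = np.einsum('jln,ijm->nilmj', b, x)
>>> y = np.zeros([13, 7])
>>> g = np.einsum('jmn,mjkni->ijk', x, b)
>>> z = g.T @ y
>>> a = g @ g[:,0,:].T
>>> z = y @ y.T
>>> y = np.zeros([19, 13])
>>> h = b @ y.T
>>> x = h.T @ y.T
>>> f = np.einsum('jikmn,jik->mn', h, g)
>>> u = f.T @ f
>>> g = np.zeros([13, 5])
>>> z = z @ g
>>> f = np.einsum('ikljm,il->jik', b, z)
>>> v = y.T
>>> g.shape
(13, 5)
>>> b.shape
(13, 19, 5, 29, 13)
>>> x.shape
(19, 29, 5, 19, 19)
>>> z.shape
(13, 5)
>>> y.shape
(19, 13)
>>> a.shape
(13, 19, 13)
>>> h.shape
(13, 19, 5, 29, 19)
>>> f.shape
(29, 13, 19)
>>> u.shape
(19, 19)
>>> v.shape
(13, 19)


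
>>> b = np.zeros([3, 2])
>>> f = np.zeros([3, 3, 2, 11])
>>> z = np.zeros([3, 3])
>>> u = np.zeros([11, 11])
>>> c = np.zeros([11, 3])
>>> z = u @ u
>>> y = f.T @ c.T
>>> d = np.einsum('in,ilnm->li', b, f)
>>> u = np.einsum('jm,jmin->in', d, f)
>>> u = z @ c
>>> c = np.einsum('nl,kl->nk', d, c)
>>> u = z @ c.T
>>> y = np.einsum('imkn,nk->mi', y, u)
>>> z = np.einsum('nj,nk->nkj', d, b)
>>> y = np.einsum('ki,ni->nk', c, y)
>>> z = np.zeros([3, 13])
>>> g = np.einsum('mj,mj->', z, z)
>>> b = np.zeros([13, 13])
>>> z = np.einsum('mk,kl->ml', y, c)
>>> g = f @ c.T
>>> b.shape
(13, 13)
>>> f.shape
(3, 3, 2, 11)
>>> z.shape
(2, 11)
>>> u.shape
(11, 3)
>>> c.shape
(3, 11)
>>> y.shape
(2, 3)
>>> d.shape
(3, 3)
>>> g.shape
(3, 3, 2, 3)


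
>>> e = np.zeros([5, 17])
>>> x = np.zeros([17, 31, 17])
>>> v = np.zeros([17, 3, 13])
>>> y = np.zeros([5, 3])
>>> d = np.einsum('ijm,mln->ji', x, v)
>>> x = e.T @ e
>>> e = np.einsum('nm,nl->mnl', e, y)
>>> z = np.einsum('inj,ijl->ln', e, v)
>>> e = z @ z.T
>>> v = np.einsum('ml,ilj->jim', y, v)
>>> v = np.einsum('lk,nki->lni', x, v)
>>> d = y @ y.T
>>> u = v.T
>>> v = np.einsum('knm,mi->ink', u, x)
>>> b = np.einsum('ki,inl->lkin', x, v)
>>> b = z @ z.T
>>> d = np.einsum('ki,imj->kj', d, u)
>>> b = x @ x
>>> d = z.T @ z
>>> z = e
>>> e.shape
(13, 13)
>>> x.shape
(17, 17)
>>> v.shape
(17, 13, 5)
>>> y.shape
(5, 3)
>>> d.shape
(5, 5)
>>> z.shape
(13, 13)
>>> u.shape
(5, 13, 17)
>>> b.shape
(17, 17)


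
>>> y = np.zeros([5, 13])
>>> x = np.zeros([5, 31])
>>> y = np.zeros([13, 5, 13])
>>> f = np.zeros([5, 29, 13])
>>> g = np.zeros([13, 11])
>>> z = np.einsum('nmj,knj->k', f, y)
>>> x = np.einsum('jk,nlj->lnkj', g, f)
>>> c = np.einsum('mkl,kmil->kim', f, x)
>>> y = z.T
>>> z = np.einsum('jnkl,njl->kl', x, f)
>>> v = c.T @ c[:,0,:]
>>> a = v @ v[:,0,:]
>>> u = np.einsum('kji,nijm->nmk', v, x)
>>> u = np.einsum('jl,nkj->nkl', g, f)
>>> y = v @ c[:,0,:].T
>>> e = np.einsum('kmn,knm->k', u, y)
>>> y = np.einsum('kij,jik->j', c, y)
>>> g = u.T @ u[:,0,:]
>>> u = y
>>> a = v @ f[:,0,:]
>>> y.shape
(5,)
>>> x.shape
(29, 5, 11, 13)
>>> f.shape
(5, 29, 13)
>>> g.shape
(11, 29, 11)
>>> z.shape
(11, 13)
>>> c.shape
(29, 11, 5)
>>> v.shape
(5, 11, 5)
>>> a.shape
(5, 11, 13)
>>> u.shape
(5,)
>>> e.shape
(5,)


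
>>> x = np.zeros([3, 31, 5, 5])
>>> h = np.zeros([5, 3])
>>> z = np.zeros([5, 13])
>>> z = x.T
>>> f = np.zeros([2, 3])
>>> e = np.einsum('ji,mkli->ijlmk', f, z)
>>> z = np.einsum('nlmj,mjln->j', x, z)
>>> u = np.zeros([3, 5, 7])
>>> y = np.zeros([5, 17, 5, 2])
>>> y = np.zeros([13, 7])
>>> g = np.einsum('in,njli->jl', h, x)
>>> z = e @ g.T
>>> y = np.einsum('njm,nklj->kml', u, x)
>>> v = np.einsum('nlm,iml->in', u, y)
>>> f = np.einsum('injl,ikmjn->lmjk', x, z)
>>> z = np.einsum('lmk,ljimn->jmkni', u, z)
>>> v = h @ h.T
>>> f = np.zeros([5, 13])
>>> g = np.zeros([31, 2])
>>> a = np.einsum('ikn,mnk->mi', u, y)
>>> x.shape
(3, 31, 5, 5)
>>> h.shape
(5, 3)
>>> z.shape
(2, 5, 7, 31, 31)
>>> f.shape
(5, 13)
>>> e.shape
(3, 2, 31, 5, 5)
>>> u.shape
(3, 5, 7)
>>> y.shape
(31, 7, 5)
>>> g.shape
(31, 2)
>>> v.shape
(5, 5)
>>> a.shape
(31, 3)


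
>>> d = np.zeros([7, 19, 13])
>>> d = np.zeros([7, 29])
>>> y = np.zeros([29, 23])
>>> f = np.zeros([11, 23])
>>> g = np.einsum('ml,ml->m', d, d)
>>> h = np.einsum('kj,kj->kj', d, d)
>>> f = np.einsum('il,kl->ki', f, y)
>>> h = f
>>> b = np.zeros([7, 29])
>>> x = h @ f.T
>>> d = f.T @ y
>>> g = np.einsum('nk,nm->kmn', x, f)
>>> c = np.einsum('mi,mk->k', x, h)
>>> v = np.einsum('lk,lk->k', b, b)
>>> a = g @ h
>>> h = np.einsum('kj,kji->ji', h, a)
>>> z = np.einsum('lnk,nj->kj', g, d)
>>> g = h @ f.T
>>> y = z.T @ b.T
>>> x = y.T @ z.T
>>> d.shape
(11, 23)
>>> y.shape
(23, 7)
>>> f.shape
(29, 11)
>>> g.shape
(11, 29)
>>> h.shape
(11, 11)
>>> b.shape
(7, 29)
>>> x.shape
(7, 29)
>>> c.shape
(11,)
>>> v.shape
(29,)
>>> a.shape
(29, 11, 11)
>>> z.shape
(29, 23)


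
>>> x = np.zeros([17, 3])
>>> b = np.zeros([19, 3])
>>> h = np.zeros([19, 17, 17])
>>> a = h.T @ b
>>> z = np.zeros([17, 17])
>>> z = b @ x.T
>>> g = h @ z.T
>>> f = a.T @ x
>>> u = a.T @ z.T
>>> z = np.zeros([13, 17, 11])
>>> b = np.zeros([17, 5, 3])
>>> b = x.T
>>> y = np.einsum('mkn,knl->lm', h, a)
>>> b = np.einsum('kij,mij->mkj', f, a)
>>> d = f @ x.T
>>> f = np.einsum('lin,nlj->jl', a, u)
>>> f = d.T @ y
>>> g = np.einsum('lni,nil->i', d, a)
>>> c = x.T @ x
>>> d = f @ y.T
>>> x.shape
(17, 3)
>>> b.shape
(17, 3, 3)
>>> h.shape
(19, 17, 17)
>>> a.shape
(17, 17, 3)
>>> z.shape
(13, 17, 11)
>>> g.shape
(17,)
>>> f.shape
(17, 17, 19)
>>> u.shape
(3, 17, 19)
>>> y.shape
(3, 19)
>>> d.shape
(17, 17, 3)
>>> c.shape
(3, 3)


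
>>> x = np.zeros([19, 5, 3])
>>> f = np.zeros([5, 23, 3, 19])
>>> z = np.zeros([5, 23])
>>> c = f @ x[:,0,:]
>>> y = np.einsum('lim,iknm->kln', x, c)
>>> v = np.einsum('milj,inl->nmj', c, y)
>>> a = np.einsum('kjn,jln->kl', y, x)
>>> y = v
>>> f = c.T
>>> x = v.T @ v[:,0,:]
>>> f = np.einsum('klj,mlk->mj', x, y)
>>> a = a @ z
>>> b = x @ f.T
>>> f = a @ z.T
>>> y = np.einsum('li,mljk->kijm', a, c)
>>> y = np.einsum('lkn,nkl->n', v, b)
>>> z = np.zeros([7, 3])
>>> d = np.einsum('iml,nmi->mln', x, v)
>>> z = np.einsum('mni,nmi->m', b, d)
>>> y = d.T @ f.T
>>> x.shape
(3, 5, 3)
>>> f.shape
(23, 5)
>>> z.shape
(3,)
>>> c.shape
(5, 23, 3, 3)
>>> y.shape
(19, 3, 23)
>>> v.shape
(19, 5, 3)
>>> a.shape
(23, 23)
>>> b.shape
(3, 5, 19)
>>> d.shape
(5, 3, 19)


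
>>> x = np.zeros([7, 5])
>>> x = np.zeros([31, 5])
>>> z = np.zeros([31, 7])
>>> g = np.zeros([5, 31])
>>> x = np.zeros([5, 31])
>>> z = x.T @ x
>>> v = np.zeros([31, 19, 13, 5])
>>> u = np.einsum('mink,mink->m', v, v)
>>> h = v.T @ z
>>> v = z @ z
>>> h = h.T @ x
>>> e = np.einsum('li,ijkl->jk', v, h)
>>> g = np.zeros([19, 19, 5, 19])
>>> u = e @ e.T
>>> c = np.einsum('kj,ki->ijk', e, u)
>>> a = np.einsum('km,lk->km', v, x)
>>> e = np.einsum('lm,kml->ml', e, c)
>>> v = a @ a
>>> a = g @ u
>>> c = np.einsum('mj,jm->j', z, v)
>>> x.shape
(5, 31)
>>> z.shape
(31, 31)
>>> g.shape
(19, 19, 5, 19)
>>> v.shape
(31, 31)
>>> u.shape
(19, 19)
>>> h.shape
(31, 19, 13, 31)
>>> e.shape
(13, 19)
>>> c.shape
(31,)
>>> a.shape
(19, 19, 5, 19)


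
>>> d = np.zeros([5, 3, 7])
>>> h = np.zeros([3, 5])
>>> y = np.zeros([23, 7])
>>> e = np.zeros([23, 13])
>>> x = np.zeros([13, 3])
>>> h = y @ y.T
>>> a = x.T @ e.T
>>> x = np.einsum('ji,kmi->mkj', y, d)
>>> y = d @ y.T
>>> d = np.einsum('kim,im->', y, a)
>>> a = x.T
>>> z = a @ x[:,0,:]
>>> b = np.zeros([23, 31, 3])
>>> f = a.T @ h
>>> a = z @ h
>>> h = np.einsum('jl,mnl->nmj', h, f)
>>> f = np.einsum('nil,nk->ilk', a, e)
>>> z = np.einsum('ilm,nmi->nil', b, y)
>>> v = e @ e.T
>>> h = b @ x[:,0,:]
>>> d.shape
()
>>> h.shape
(23, 31, 23)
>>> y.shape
(5, 3, 23)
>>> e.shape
(23, 13)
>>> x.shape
(3, 5, 23)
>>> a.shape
(23, 5, 23)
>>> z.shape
(5, 23, 31)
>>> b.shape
(23, 31, 3)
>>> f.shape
(5, 23, 13)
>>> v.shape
(23, 23)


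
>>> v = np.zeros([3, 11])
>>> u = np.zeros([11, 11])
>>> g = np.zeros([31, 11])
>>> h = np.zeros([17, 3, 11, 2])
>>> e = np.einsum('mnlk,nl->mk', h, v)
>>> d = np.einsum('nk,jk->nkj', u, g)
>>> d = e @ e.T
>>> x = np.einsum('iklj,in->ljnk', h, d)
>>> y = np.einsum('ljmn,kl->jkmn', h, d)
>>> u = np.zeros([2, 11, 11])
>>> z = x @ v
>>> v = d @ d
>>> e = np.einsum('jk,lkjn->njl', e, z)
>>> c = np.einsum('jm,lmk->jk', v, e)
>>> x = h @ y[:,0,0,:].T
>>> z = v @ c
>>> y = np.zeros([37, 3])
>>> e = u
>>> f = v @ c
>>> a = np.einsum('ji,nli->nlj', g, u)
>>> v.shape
(17, 17)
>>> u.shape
(2, 11, 11)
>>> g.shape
(31, 11)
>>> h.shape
(17, 3, 11, 2)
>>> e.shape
(2, 11, 11)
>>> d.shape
(17, 17)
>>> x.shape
(17, 3, 11, 3)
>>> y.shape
(37, 3)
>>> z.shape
(17, 11)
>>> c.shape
(17, 11)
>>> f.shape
(17, 11)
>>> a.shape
(2, 11, 31)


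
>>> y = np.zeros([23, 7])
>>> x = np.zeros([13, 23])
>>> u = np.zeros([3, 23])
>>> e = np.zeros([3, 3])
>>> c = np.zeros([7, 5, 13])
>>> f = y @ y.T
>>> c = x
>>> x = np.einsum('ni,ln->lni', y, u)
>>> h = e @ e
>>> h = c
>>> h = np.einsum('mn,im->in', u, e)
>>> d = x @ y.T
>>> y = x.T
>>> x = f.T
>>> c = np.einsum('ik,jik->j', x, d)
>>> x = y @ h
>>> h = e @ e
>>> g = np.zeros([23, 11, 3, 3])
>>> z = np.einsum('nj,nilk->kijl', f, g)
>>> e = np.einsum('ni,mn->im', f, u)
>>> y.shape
(7, 23, 3)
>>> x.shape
(7, 23, 23)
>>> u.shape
(3, 23)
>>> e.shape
(23, 3)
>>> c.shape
(3,)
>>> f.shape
(23, 23)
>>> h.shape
(3, 3)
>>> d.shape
(3, 23, 23)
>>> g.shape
(23, 11, 3, 3)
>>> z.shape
(3, 11, 23, 3)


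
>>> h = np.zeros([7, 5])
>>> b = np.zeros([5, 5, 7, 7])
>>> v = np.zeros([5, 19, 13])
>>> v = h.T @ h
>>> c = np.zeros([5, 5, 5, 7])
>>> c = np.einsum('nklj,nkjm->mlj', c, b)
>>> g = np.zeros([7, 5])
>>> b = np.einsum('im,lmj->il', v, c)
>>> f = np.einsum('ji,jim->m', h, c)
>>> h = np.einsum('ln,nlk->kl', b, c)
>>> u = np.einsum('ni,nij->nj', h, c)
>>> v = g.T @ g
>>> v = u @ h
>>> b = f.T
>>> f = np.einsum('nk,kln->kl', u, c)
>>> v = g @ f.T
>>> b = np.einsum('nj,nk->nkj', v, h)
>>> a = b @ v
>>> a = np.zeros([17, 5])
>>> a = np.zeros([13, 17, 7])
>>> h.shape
(7, 5)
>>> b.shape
(7, 5, 7)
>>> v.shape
(7, 7)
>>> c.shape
(7, 5, 7)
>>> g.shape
(7, 5)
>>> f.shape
(7, 5)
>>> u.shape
(7, 7)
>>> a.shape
(13, 17, 7)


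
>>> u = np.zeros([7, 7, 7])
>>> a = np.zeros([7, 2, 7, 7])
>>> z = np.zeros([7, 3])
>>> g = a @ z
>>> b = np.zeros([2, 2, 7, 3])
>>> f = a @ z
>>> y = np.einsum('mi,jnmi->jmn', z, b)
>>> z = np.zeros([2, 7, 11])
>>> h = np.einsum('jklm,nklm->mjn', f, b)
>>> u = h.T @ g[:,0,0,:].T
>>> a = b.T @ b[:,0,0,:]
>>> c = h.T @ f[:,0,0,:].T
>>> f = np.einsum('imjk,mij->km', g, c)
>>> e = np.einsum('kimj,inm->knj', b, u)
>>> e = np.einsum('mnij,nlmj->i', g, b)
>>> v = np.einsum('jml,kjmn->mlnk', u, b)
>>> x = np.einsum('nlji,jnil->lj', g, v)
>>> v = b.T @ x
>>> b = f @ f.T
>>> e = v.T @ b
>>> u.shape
(2, 7, 7)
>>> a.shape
(3, 7, 2, 3)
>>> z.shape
(2, 7, 11)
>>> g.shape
(7, 2, 7, 3)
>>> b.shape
(3, 3)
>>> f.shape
(3, 2)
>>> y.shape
(2, 7, 2)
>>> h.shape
(3, 7, 2)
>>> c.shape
(2, 7, 7)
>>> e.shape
(7, 2, 7, 3)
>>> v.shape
(3, 7, 2, 7)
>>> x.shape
(2, 7)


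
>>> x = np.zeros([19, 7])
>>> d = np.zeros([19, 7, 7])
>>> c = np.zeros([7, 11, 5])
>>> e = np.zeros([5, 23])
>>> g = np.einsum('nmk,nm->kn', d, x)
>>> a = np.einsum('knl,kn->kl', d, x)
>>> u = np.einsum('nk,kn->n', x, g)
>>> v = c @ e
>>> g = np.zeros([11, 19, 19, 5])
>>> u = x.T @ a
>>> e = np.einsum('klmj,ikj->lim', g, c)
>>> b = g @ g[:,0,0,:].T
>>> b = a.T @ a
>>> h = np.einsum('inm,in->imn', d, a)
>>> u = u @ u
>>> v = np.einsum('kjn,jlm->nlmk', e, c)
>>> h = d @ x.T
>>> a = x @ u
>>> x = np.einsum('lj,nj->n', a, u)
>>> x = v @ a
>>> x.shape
(19, 11, 5, 7)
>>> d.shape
(19, 7, 7)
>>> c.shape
(7, 11, 5)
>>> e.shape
(19, 7, 19)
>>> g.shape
(11, 19, 19, 5)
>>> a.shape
(19, 7)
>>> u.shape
(7, 7)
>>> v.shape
(19, 11, 5, 19)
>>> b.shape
(7, 7)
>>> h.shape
(19, 7, 19)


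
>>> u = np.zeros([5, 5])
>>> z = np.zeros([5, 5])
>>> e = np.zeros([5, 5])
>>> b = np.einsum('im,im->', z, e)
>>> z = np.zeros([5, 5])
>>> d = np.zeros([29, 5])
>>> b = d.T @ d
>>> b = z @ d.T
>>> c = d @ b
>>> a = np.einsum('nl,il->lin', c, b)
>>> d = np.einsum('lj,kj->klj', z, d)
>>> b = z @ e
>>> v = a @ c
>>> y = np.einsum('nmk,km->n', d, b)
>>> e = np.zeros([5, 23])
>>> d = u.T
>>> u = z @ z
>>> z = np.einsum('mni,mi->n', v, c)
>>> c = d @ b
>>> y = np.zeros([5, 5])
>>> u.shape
(5, 5)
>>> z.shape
(5,)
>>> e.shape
(5, 23)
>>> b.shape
(5, 5)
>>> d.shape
(5, 5)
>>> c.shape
(5, 5)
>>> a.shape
(29, 5, 29)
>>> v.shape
(29, 5, 29)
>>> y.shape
(5, 5)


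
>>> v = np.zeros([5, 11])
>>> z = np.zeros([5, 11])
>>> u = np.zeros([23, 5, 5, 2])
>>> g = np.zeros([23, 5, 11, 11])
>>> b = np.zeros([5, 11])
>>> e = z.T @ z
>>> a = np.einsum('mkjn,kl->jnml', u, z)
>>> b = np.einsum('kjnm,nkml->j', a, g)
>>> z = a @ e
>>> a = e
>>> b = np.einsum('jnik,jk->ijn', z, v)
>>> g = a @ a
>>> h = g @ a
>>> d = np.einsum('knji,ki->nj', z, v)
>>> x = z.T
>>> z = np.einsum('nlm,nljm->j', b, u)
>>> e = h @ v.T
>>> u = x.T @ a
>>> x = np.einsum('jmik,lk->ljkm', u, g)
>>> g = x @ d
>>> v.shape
(5, 11)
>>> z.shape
(5,)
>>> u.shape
(5, 2, 23, 11)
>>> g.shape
(11, 5, 11, 23)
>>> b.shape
(23, 5, 2)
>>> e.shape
(11, 5)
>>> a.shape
(11, 11)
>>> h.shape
(11, 11)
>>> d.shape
(2, 23)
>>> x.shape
(11, 5, 11, 2)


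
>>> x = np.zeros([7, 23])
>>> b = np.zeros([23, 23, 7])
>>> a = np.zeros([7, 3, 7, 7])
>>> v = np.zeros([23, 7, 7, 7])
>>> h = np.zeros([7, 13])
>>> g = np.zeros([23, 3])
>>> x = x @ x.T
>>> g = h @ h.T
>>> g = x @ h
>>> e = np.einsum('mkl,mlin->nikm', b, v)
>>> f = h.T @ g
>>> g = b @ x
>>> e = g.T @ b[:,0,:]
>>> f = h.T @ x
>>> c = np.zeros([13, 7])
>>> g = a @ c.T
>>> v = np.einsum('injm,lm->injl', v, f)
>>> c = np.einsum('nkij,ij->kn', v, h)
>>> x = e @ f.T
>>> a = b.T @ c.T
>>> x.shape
(7, 23, 13)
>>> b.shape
(23, 23, 7)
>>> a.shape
(7, 23, 7)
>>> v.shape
(23, 7, 7, 13)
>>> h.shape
(7, 13)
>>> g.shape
(7, 3, 7, 13)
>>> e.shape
(7, 23, 7)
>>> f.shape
(13, 7)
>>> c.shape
(7, 23)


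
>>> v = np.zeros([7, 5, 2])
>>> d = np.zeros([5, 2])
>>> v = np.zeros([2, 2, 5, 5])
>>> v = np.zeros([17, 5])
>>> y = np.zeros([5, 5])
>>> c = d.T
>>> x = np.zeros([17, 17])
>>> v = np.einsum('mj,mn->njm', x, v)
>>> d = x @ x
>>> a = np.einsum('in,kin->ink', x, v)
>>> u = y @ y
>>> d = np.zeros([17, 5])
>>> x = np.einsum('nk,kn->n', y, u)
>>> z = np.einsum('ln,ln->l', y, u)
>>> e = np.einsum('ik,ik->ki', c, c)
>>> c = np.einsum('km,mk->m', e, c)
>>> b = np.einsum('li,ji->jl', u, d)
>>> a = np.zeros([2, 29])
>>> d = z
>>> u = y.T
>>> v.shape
(5, 17, 17)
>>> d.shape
(5,)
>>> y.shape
(5, 5)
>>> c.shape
(2,)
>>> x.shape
(5,)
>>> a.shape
(2, 29)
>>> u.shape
(5, 5)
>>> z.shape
(5,)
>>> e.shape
(5, 2)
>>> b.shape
(17, 5)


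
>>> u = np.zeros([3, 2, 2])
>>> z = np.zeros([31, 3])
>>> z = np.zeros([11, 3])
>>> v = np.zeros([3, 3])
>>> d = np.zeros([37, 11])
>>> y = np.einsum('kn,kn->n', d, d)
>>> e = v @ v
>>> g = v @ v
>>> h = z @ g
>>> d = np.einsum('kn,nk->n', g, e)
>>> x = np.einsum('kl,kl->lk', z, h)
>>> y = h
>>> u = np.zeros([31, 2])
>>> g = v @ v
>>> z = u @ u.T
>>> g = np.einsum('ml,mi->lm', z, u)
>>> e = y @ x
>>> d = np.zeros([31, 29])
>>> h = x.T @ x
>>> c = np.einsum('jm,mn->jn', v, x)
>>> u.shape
(31, 2)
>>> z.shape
(31, 31)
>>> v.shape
(3, 3)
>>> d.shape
(31, 29)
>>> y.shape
(11, 3)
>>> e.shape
(11, 11)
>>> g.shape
(31, 31)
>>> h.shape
(11, 11)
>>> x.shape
(3, 11)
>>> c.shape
(3, 11)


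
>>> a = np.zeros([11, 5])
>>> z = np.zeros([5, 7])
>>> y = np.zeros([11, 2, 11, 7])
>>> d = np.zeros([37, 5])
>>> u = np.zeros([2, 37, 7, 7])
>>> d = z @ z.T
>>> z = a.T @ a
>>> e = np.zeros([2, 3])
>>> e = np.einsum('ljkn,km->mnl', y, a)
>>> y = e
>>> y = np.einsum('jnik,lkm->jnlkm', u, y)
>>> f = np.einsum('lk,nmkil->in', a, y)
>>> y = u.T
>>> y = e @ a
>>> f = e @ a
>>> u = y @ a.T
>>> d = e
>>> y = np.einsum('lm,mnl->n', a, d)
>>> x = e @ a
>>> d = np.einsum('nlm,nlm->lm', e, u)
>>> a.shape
(11, 5)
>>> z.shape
(5, 5)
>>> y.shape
(7,)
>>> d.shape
(7, 11)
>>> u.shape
(5, 7, 11)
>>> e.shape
(5, 7, 11)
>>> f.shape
(5, 7, 5)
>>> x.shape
(5, 7, 5)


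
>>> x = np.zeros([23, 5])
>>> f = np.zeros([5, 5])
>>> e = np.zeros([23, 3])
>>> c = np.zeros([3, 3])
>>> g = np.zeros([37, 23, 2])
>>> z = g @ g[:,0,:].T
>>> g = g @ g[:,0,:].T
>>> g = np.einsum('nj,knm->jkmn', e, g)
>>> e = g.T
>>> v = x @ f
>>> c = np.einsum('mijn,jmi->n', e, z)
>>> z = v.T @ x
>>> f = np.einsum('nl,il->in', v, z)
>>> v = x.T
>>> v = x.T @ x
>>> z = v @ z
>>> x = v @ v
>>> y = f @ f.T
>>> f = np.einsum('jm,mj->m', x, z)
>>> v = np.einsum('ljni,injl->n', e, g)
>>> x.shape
(5, 5)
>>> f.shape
(5,)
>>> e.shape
(23, 37, 37, 3)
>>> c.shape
(3,)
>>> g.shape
(3, 37, 37, 23)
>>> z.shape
(5, 5)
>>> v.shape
(37,)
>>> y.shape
(5, 5)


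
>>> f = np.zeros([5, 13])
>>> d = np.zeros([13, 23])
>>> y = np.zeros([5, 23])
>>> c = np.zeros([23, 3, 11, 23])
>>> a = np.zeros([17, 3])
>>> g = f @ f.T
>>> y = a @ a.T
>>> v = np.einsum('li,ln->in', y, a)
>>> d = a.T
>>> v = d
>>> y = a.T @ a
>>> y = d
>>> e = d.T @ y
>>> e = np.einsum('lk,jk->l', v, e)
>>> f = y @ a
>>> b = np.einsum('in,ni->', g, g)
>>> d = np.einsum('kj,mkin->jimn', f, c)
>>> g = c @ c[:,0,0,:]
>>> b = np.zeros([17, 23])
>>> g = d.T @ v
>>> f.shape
(3, 3)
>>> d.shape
(3, 11, 23, 23)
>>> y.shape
(3, 17)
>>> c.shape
(23, 3, 11, 23)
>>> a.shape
(17, 3)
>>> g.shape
(23, 23, 11, 17)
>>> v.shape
(3, 17)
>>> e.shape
(3,)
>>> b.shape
(17, 23)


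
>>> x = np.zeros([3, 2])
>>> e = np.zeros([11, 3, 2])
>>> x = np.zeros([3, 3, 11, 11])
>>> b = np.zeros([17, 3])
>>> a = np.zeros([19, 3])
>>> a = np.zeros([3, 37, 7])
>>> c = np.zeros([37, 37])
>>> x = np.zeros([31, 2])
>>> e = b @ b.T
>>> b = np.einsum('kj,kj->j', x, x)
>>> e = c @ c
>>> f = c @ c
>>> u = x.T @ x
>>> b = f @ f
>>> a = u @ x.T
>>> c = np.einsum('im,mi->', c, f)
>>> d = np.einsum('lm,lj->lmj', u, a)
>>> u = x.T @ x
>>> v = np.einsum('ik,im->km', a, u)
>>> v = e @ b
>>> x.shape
(31, 2)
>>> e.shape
(37, 37)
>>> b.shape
(37, 37)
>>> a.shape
(2, 31)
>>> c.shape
()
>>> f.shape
(37, 37)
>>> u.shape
(2, 2)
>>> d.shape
(2, 2, 31)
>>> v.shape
(37, 37)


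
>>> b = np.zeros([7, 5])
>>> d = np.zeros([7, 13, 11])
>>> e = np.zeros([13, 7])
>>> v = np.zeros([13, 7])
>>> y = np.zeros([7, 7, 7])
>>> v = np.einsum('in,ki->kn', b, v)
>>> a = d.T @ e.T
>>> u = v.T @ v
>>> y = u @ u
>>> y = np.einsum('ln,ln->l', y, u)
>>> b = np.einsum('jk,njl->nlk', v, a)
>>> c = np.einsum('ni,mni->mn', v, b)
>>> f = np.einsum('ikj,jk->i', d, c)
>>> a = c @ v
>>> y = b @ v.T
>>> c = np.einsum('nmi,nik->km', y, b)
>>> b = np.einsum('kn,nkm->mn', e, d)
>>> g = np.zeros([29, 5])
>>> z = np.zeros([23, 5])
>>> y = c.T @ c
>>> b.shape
(11, 7)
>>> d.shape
(7, 13, 11)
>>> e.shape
(13, 7)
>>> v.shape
(13, 5)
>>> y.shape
(13, 13)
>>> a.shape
(11, 5)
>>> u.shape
(5, 5)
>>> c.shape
(5, 13)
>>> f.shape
(7,)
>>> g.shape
(29, 5)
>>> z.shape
(23, 5)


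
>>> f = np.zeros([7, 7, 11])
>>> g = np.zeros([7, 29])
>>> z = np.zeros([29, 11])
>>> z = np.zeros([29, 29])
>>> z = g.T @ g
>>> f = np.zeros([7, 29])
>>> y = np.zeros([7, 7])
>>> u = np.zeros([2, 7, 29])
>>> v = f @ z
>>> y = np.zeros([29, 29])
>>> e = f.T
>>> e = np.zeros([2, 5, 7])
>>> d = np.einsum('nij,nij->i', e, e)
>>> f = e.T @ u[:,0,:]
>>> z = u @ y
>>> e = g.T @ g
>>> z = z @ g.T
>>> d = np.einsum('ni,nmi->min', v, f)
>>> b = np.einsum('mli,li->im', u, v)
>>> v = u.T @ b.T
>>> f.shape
(7, 5, 29)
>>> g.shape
(7, 29)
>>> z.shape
(2, 7, 7)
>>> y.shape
(29, 29)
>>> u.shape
(2, 7, 29)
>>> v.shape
(29, 7, 29)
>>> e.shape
(29, 29)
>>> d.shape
(5, 29, 7)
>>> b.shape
(29, 2)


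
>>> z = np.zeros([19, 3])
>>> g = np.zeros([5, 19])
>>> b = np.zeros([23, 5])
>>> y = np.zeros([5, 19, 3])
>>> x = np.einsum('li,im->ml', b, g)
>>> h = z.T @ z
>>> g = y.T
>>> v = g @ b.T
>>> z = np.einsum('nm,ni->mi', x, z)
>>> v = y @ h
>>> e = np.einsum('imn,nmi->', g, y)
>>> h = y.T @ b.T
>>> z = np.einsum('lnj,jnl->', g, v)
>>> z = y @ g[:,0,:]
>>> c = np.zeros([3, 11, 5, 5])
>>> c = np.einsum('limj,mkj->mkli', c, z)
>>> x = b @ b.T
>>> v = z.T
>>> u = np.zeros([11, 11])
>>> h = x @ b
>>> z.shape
(5, 19, 5)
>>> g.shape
(3, 19, 5)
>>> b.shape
(23, 5)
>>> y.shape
(5, 19, 3)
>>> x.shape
(23, 23)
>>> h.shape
(23, 5)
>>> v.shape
(5, 19, 5)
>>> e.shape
()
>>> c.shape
(5, 19, 3, 11)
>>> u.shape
(11, 11)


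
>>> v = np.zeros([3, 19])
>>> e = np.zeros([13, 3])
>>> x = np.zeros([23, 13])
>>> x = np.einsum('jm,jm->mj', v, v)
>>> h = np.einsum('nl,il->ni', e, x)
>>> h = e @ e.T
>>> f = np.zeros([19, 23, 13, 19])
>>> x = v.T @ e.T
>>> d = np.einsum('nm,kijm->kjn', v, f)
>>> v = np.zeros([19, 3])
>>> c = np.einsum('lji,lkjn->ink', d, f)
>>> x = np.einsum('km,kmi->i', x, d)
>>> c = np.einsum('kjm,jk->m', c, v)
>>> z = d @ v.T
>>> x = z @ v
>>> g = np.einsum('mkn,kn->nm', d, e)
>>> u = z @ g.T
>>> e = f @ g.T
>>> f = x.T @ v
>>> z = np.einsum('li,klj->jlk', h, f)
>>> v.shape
(19, 3)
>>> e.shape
(19, 23, 13, 3)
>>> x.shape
(19, 13, 3)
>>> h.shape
(13, 13)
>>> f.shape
(3, 13, 3)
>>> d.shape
(19, 13, 3)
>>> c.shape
(23,)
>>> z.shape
(3, 13, 3)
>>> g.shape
(3, 19)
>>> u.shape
(19, 13, 3)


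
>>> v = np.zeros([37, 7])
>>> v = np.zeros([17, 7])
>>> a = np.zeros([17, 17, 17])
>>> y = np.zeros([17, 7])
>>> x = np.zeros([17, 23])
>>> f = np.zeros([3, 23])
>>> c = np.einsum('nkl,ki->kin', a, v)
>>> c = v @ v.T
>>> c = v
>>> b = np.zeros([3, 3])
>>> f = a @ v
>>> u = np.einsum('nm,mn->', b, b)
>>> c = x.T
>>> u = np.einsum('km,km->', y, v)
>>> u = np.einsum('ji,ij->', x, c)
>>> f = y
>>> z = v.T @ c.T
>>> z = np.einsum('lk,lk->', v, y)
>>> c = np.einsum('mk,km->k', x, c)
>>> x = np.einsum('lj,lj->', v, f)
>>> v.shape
(17, 7)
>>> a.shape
(17, 17, 17)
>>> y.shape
(17, 7)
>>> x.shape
()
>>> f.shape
(17, 7)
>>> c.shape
(23,)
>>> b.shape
(3, 3)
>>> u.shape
()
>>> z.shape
()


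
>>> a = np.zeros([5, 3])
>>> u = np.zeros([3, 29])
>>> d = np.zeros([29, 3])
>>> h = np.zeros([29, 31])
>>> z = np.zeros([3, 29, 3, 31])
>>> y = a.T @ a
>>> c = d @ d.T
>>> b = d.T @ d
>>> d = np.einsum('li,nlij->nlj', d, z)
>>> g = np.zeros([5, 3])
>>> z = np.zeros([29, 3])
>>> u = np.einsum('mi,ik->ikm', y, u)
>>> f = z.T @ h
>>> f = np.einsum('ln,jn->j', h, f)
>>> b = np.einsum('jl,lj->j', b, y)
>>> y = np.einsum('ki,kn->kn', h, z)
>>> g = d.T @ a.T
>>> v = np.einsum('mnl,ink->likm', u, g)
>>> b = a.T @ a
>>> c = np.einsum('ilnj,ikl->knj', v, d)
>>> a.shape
(5, 3)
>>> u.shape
(3, 29, 3)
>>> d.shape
(3, 29, 31)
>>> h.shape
(29, 31)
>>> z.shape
(29, 3)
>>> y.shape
(29, 3)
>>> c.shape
(29, 5, 3)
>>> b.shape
(3, 3)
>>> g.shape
(31, 29, 5)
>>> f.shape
(3,)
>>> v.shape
(3, 31, 5, 3)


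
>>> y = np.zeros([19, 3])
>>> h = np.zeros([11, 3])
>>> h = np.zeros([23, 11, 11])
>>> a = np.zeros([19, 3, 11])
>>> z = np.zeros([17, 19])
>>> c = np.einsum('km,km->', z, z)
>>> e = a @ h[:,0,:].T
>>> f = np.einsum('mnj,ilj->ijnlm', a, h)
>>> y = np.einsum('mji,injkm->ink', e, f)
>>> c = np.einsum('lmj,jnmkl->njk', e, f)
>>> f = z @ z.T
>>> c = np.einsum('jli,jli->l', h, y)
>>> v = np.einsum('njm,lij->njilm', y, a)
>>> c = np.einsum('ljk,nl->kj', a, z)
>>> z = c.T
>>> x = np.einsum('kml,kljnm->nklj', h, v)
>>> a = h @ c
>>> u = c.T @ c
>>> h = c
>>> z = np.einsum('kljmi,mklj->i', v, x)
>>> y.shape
(23, 11, 11)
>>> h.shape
(11, 3)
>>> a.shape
(23, 11, 3)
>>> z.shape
(11,)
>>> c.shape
(11, 3)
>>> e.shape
(19, 3, 23)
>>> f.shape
(17, 17)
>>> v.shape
(23, 11, 3, 19, 11)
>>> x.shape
(19, 23, 11, 3)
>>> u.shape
(3, 3)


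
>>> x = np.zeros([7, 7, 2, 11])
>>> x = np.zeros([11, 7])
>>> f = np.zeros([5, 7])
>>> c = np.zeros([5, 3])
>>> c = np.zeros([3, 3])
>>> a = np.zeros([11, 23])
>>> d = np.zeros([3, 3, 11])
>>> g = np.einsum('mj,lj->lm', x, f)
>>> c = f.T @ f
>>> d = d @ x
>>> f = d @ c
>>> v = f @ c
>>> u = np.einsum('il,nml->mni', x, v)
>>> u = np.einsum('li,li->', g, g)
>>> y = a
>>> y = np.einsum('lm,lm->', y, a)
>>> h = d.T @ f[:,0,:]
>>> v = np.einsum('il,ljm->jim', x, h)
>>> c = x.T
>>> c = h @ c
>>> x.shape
(11, 7)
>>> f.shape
(3, 3, 7)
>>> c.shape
(7, 3, 11)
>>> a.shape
(11, 23)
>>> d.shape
(3, 3, 7)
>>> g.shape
(5, 11)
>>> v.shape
(3, 11, 7)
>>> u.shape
()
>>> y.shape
()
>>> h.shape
(7, 3, 7)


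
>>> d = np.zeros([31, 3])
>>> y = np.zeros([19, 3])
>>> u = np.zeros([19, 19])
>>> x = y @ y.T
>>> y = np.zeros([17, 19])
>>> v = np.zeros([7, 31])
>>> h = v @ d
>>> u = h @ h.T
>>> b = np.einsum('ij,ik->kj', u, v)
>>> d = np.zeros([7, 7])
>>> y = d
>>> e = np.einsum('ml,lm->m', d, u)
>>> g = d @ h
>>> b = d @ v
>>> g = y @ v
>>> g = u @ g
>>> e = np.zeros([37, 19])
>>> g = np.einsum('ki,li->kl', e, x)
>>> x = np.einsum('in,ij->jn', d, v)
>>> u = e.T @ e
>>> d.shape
(7, 7)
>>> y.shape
(7, 7)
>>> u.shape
(19, 19)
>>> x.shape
(31, 7)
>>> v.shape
(7, 31)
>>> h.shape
(7, 3)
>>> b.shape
(7, 31)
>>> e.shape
(37, 19)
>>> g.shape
(37, 19)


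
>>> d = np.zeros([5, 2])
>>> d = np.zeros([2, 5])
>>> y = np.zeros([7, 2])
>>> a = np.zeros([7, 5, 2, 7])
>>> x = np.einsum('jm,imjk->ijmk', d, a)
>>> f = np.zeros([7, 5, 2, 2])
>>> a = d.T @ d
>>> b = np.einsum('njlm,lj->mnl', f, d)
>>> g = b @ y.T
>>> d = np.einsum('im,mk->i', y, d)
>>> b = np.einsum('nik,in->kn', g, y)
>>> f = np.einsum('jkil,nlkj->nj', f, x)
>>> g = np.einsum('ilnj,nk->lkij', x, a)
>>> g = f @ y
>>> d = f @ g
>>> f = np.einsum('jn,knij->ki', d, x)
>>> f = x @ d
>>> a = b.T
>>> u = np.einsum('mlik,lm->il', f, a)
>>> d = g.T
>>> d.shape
(2, 7)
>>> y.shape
(7, 2)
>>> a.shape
(2, 7)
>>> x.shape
(7, 2, 5, 7)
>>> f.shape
(7, 2, 5, 2)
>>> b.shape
(7, 2)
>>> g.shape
(7, 2)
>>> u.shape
(5, 2)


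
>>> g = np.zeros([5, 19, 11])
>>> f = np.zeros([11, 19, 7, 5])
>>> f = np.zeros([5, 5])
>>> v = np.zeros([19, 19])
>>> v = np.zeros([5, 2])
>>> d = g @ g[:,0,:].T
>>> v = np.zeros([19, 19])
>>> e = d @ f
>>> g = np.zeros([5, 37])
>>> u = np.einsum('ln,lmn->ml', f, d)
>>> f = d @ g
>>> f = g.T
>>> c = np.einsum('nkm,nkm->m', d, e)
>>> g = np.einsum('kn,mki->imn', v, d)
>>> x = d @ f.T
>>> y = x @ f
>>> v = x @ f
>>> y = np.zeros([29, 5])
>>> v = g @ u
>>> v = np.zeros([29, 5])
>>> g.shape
(5, 5, 19)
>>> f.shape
(37, 5)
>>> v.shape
(29, 5)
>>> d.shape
(5, 19, 5)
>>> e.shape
(5, 19, 5)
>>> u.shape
(19, 5)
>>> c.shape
(5,)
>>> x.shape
(5, 19, 37)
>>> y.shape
(29, 5)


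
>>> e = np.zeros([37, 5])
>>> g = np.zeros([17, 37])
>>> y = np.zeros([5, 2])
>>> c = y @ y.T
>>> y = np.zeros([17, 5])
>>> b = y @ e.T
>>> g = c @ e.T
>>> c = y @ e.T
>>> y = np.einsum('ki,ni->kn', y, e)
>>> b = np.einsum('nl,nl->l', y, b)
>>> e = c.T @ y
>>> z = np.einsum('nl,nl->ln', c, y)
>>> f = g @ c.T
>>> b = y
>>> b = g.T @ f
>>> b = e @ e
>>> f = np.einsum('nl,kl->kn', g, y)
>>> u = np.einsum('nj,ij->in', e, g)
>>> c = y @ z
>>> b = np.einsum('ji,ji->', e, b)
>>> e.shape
(37, 37)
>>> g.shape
(5, 37)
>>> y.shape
(17, 37)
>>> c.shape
(17, 17)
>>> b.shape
()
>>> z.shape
(37, 17)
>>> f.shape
(17, 5)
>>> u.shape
(5, 37)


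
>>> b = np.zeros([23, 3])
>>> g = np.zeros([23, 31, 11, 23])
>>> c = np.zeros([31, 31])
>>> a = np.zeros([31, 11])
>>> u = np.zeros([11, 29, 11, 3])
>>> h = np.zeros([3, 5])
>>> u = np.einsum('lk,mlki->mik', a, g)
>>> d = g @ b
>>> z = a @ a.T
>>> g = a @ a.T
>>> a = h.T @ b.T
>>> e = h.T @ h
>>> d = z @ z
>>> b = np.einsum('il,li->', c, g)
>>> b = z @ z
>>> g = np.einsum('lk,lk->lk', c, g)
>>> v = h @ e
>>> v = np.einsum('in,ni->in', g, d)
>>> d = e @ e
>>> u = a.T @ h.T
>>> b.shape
(31, 31)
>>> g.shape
(31, 31)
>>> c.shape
(31, 31)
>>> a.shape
(5, 23)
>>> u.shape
(23, 3)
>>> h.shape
(3, 5)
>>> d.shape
(5, 5)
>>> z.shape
(31, 31)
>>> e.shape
(5, 5)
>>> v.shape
(31, 31)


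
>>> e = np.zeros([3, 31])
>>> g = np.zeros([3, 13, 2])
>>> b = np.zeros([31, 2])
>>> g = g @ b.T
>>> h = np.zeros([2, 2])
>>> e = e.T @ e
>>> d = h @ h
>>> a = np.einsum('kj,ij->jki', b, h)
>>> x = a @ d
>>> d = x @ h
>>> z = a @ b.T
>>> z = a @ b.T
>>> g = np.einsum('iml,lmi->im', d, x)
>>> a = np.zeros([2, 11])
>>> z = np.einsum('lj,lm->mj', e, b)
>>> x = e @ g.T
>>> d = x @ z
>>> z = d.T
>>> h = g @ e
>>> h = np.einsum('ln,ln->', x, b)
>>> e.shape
(31, 31)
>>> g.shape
(2, 31)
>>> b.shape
(31, 2)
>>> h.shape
()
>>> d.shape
(31, 31)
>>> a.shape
(2, 11)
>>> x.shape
(31, 2)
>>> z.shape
(31, 31)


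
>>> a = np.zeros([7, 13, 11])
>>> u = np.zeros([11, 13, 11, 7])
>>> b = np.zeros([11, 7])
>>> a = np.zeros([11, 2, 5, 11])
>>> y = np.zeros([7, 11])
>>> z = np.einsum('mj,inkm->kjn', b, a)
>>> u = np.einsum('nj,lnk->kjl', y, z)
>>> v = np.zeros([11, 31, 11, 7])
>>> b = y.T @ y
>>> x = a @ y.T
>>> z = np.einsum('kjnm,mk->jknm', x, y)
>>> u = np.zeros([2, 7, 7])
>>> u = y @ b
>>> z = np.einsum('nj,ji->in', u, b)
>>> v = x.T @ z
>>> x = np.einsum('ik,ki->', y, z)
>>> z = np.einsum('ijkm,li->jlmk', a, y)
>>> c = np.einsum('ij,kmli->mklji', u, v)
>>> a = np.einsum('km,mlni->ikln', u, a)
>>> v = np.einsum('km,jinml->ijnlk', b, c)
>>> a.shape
(11, 7, 2, 5)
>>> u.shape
(7, 11)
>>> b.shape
(11, 11)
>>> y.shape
(7, 11)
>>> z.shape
(2, 7, 11, 5)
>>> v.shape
(7, 5, 2, 7, 11)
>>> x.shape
()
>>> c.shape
(5, 7, 2, 11, 7)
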